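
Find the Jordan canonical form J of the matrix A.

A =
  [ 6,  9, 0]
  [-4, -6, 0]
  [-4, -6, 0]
J_2(0) ⊕ J_1(0)

The characteristic polynomial is
  det(x·I − A) = x^3

Eigenvalues and multiplicities (the geometric multiplicity of λ is n − rank(A − λI), which equals the number of Jordan blocks for λ):
  λ = 0: algebraic multiplicity = 3, geometric multiplicity = 2

Determining the block sizes for each eigenvalue:
  λ = 0: 2 blocks summing to 3 forces exactly one block of size 2 and the rest size 1 → block sizes [2, 1]

Assembling the blocks gives a Jordan form
J =
  [0, 1, 0]
  [0, 0, 0]
  [0, 0, 0]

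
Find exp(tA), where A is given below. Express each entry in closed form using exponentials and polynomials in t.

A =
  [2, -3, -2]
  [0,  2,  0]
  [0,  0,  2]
e^{tA} =
  [exp(2*t), -3*t*exp(2*t), -2*t*exp(2*t)]
  [0, exp(2*t), 0]
  [0, 0, exp(2*t)]

Strategy: write A = P · J · P⁻¹ where J is a Jordan canonical form, so e^{tA} = P · e^{tJ} · P⁻¹, and e^{tJ} can be computed block-by-block.

A has Jordan form
J =
  [2, 1, 0]
  [0, 2, 0]
  [0, 0, 2]
(up to reordering of blocks).

Per-block formulas:
  For a 1×1 block at λ = 2: exp(t · [2]) = [e^(2t)].
  For a 2×2 Jordan block J_2(2): exp(t · J_2(2)) = e^(2t)·(I + t·N), where N is the 2×2 nilpotent shift.

After assembling e^{tJ} and conjugating by P, we get:

e^{tA} =
  [exp(2*t), -3*t*exp(2*t), -2*t*exp(2*t)]
  [0, exp(2*t), 0]
  [0, 0, exp(2*t)]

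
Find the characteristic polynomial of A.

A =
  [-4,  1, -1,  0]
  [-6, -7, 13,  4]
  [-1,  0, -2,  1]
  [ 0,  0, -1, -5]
x^4 + 18*x^3 + 121*x^2 + 360*x + 400

Expanding det(x·I − A) (e.g. by cofactor expansion or by noting that A is similar to its Jordan form J, which has the same characteristic polynomial as A) gives
  χ_A(x) = x^4 + 18*x^3 + 121*x^2 + 360*x + 400
which factors as (x + 4)^2*(x + 5)^2. The eigenvalues (with algebraic multiplicities) are λ = -5 with multiplicity 2, λ = -4 with multiplicity 2.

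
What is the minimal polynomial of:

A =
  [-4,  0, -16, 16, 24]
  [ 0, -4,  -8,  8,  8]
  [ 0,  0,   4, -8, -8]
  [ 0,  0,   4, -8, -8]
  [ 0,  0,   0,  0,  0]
x^2 + 4*x

The characteristic polynomial is χ_A(x) = x^2*(x + 4)^3, so the eigenvalues are known. The minimal polynomial is
  m_A(x) = Π_λ (x − λ)^{k_λ}
where k_λ is the size of the *largest* Jordan block for λ (equivalently, the smallest k with (A − λI)^k v = 0 for every generalised eigenvector v of λ).

  λ = -4: largest Jordan block has size 1, contributing (x + 4)
  λ = 0: largest Jordan block has size 1, contributing (x − 0)

So m_A(x) = x*(x + 4) = x^2 + 4*x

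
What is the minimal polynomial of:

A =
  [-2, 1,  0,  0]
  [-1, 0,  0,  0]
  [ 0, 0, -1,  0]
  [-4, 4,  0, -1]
x^2 + 2*x + 1

The characteristic polynomial is χ_A(x) = (x + 1)^4, so the eigenvalues are known. The minimal polynomial is
  m_A(x) = Π_λ (x − λ)^{k_λ}
where k_λ is the size of the *largest* Jordan block for λ (equivalently, the smallest k with (A − λI)^k v = 0 for every generalised eigenvector v of λ).

  λ = -1: largest Jordan block has size 2, contributing (x + 1)^2

So m_A(x) = (x + 1)^2 = x^2 + 2*x + 1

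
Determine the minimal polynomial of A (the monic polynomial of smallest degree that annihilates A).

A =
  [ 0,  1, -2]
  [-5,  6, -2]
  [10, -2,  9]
x^2 - 10*x + 25

The characteristic polynomial is χ_A(x) = (x - 5)^3, so the eigenvalues are known. The minimal polynomial is
  m_A(x) = Π_λ (x − λ)^{k_λ}
where k_λ is the size of the *largest* Jordan block for λ (equivalently, the smallest k with (A − λI)^k v = 0 for every generalised eigenvector v of λ).

  λ = 5: largest Jordan block has size 2, contributing (x − 5)^2

So m_A(x) = (x - 5)^2 = x^2 - 10*x + 25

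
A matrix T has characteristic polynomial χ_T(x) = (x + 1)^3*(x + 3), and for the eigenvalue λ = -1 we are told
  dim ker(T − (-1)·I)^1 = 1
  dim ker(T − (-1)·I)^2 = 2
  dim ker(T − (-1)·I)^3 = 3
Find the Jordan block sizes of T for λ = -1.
Block sizes for λ = -1: [3]

From the dimensions of kernels of powers, the number of Jordan blocks of size at least j is d_j − d_{j−1} where d_j = dim ker(N^j) (with d_0 = 0). Computing the differences gives [1, 1, 1].
The number of blocks of size exactly k is (#blocks of size ≥ k) − (#blocks of size ≥ k + 1), so the partition is: 1 block(s) of size 3.
In nonincreasing order the block sizes are [3].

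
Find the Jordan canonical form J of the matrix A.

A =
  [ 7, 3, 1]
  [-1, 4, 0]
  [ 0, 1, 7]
J_3(6)

The characteristic polynomial is
  det(x·I − A) = x^3 - 18*x^2 + 108*x - 216 = (x - 6)^3

Eigenvalues and multiplicities (the geometric multiplicity of λ is n − rank(A − λI), which equals the number of Jordan blocks for λ):
  λ = 6: algebraic multiplicity = 3, geometric multiplicity = 1

Determining the block sizes for each eigenvalue:
  λ = 6: one block (gm = 1), so the single block has size am = 3 → block sizes [3]

Assembling the blocks gives a Jordan form
J =
  [6, 1, 0]
  [0, 6, 1]
  [0, 0, 6]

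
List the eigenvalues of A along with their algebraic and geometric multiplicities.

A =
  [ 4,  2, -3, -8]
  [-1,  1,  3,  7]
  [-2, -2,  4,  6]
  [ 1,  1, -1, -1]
λ = 2: alg = 4, geom = 2

Step 1 — factor the characteristic polynomial to read off the algebraic multiplicities:
  χ_A(x) = (x - 2)^4

Step 2 — compute geometric multiplicities via the rank-nullity identity g(λ) = n − rank(A − λI):
  rank(A − (2)·I) = 2, so dim ker(A − (2)·I) = n − 2 = 2

Summary:
  λ = 2: algebraic multiplicity = 4, geometric multiplicity = 2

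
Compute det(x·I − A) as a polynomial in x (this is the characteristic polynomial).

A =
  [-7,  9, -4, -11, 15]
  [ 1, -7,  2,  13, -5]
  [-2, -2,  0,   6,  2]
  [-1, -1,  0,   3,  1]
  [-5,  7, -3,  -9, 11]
x^5

Expanding det(x·I − A) (e.g. by cofactor expansion or by noting that A is similar to its Jordan form J, which has the same characteristic polynomial as A) gives
  χ_A(x) = x^5
which factors as x^5. The eigenvalues (with algebraic multiplicities) are λ = 0 with multiplicity 5.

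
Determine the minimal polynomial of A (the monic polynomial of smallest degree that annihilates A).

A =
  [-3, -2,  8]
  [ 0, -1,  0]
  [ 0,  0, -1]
x^2 + 4*x + 3

The characteristic polynomial is χ_A(x) = (x + 1)^2*(x + 3), so the eigenvalues are known. The minimal polynomial is
  m_A(x) = Π_λ (x − λ)^{k_λ}
where k_λ is the size of the *largest* Jordan block for λ (equivalently, the smallest k with (A − λI)^k v = 0 for every generalised eigenvector v of λ).

  λ = -3: largest Jordan block has size 1, contributing (x + 3)
  λ = -1: largest Jordan block has size 1, contributing (x + 1)

So m_A(x) = (x + 1)*(x + 3) = x^2 + 4*x + 3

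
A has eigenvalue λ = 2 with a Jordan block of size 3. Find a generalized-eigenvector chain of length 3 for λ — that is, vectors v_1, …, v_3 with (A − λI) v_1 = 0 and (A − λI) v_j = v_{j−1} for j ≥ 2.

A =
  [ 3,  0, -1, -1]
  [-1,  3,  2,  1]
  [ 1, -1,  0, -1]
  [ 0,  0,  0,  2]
A Jordan chain for λ = 2 of length 3:
v_1 = (1, -1, 1, 0)ᵀ
v_2 = (0, 1, -1, 0)ᵀ
v_3 = (0, 1, 0, 0)ᵀ

Let N = A − (2)·I. We want v_3 with N^3 v_3 = 0 but N^2 v_3 ≠ 0; then v_{j-1} := N · v_j for j = 3, …, 2.

Pick v_3 = (0, 1, 0, 0)ᵀ.
Then v_2 = N · v_3 = (0, 1, -1, 0)ᵀ.
Then v_1 = N · v_2 = (1, -1, 1, 0)ᵀ.

Sanity check: (A − (2)·I) v_1 = (0, 0, 0, 0)ᵀ = 0. ✓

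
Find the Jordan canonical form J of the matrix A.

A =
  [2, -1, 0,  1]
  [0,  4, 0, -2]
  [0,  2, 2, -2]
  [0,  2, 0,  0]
J_2(2) ⊕ J_1(2) ⊕ J_1(2)

The characteristic polynomial is
  det(x·I − A) = x^4 - 8*x^3 + 24*x^2 - 32*x + 16 = (x - 2)^4

Eigenvalues and multiplicities (the geometric multiplicity of λ is n − rank(A − λI), which equals the number of Jordan blocks for λ):
  λ = 2: algebraic multiplicity = 4, geometric multiplicity = 3

Determining the block sizes for each eigenvalue:
  λ = 2: 3 blocks summing to 4 forces exactly one block of size 2 and the rest size 1 → block sizes [2, 1, 1]

Assembling the blocks gives a Jordan form
J =
  [2, 1, 0, 0]
  [0, 2, 0, 0]
  [0, 0, 2, 0]
  [0, 0, 0, 2]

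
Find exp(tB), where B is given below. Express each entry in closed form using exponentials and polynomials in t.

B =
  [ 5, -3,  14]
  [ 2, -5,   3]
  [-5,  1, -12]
e^{tB} =
  [5*t^2*exp(-4*t)/2 + 9*t*exp(-4*t) + exp(-4*t), -5*t^2*exp(-4*t) - 3*t*exp(-4*t), 5*t^2*exp(-4*t)/2 + 14*t*exp(-4*t)]
  [t^2*exp(-4*t)/2 + 2*t*exp(-4*t), -t^2*exp(-4*t) - t*exp(-4*t) + exp(-4*t), t^2*exp(-4*t)/2 + 3*t*exp(-4*t)]
  [-3*t^2*exp(-4*t)/2 - 5*t*exp(-4*t), 3*t^2*exp(-4*t) + t*exp(-4*t), -3*t^2*exp(-4*t)/2 - 8*t*exp(-4*t) + exp(-4*t)]

Strategy: write B = P · J · P⁻¹ where J is a Jordan canonical form, so e^{tB} = P · e^{tJ} · P⁻¹, and e^{tJ} can be computed block-by-block.

B has Jordan form
J =
  [-4,  1,  0]
  [ 0, -4,  1]
  [ 0,  0, -4]
(up to reordering of blocks).

Per-block formulas:
  For a 3×3 Jordan block J_3(-4): exp(t · J_3(-4)) = e^(-4t)·(I + t·N + (t^2/2)·N^2), where N is the 3×3 nilpotent shift.

After assembling e^{tJ} and conjugating by P, we get:

e^{tB} =
  [5*t^2*exp(-4*t)/2 + 9*t*exp(-4*t) + exp(-4*t), -5*t^2*exp(-4*t) - 3*t*exp(-4*t), 5*t^2*exp(-4*t)/2 + 14*t*exp(-4*t)]
  [t^2*exp(-4*t)/2 + 2*t*exp(-4*t), -t^2*exp(-4*t) - t*exp(-4*t) + exp(-4*t), t^2*exp(-4*t)/2 + 3*t*exp(-4*t)]
  [-3*t^2*exp(-4*t)/2 - 5*t*exp(-4*t), 3*t^2*exp(-4*t) + t*exp(-4*t), -3*t^2*exp(-4*t)/2 - 8*t*exp(-4*t) + exp(-4*t)]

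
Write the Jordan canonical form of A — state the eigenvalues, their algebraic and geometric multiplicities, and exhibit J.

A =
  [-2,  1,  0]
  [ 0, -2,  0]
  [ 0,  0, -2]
J_2(-2) ⊕ J_1(-2)

The characteristic polynomial is
  det(x·I − A) = x^3 + 6*x^2 + 12*x + 8 = (x + 2)^3

Eigenvalues and multiplicities (the geometric multiplicity of λ is n − rank(A − λI), which equals the number of Jordan blocks for λ):
  λ = -2: algebraic multiplicity = 3, geometric multiplicity = 2

Determining the block sizes for each eigenvalue:
  λ = -2: 2 blocks summing to 3 forces exactly one block of size 2 and the rest size 1 → block sizes [2, 1]

Assembling the blocks gives a Jordan form
J =
  [-2,  1,  0]
  [ 0, -2,  0]
  [ 0,  0, -2]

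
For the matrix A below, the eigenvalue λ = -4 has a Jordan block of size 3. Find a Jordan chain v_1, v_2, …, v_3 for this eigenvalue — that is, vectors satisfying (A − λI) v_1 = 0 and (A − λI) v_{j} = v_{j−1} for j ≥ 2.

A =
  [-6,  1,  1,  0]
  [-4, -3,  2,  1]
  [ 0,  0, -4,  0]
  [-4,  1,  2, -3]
A Jordan chain for λ = -4 of length 3:
v_1 = (-1, -2, 0, -2)ᵀ
v_2 = (1, 1, 0, 1)ᵀ
v_3 = (0, 1, 0, 0)ᵀ

Let N = A − (-4)·I. We want v_3 with N^3 v_3 = 0 but N^2 v_3 ≠ 0; then v_{j-1} := N · v_j for j = 3, …, 2.

Pick v_3 = (0, 1, 0, 0)ᵀ.
Then v_2 = N · v_3 = (1, 1, 0, 1)ᵀ.
Then v_1 = N · v_2 = (-1, -2, 0, -2)ᵀ.

Sanity check: (A − (-4)·I) v_1 = (0, 0, 0, 0)ᵀ = 0. ✓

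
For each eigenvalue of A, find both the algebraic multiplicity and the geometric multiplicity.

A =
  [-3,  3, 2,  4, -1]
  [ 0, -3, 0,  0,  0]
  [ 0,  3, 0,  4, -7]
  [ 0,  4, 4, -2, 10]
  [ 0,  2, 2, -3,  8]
λ = -3: alg = 2, geom = 1; λ = 2: alg = 3, geom = 1

Step 1 — factor the characteristic polynomial to read off the algebraic multiplicities:
  χ_A(x) = (x - 2)^3*(x + 3)^2

Step 2 — compute geometric multiplicities via the rank-nullity identity g(λ) = n − rank(A − λI):
  rank(A − (-3)·I) = 4, so dim ker(A − (-3)·I) = n − 4 = 1
  rank(A − (2)·I) = 4, so dim ker(A − (2)·I) = n − 4 = 1

Summary:
  λ = -3: algebraic multiplicity = 2, geometric multiplicity = 1
  λ = 2: algebraic multiplicity = 3, geometric multiplicity = 1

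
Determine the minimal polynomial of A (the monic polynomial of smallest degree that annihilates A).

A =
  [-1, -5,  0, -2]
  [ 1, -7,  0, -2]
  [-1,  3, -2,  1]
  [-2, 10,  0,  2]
x^2 + 4*x + 4

The characteristic polynomial is χ_A(x) = (x + 2)^4, so the eigenvalues are known. The minimal polynomial is
  m_A(x) = Π_λ (x − λ)^{k_λ}
where k_λ is the size of the *largest* Jordan block for λ (equivalently, the smallest k with (A − λI)^k v = 0 for every generalised eigenvector v of λ).

  λ = -2: largest Jordan block has size 2, contributing (x + 2)^2

So m_A(x) = (x + 2)^2 = x^2 + 4*x + 4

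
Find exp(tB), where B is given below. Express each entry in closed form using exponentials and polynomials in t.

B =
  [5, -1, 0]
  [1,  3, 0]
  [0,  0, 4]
e^{tB} =
  [t*exp(4*t) + exp(4*t), -t*exp(4*t), 0]
  [t*exp(4*t), -t*exp(4*t) + exp(4*t), 0]
  [0, 0, exp(4*t)]

Strategy: write B = P · J · P⁻¹ where J is a Jordan canonical form, so e^{tB} = P · e^{tJ} · P⁻¹, and e^{tJ} can be computed block-by-block.

B has Jordan form
J =
  [4, 1, 0]
  [0, 4, 0]
  [0, 0, 4]
(up to reordering of blocks).

Per-block formulas:
  For a 2×2 Jordan block J_2(4): exp(t · J_2(4)) = e^(4t)·(I + t·N), where N is the 2×2 nilpotent shift.
  For a 1×1 block at λ = 4: exp(t · [4]) = [e^(4t)].

After assembling e^{tJ} and conjugating by P, we get:

e^{tB} =
  [t*exp(4*t) + exp(4*t), -t*exp(4*t), 0]
  [t*exp(4*t), -t*exp(4*t) + exp(4*t), 0]
  [0, 0, exp(4*t)]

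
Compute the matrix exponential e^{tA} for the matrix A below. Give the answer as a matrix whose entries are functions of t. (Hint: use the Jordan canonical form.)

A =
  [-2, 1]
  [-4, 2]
e^{tA} =
  [1 - 2*t, t]
  [-4*t, 2*t + 1]

Strategy: write A = P · J · P⁻¹ where J is a Jordan canonical form, so e^{tA} = P · e^{tJ} · P⁻¹, and e^{tJ} can be computed block-by-block.

A has Jordan form
J =
  [0, 1]
  [0, 0]
(up to reordering of blocks).

Per-block formulas:
  For a 2×2 Jordan block J_2(0): exp(t · J_2(0)) = e^(0t)·(I + t·N), where N is the 2×2 nilpotent shift.

After assembling e^{tJ} and conjugating by P, we get:

e^{tA} =
  [1 - 2*t, t]
  [-4*t, 2*t + 1]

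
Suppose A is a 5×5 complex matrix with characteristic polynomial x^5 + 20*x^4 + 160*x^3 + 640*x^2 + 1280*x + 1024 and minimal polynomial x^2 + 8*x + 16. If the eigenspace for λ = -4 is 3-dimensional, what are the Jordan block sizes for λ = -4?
Block sizes for λ = -4: [2, 2, 1]

Step 1 — from the characteristic polynomial, algebraic multiplicity of λ = -4 is 5. From dim ker(A − (-4)·I) = 3, there are exactly 3 Jordan blocks for λ = -4.
Step 2 — from the minimal polynomial, the factor (x + 4)^2 tells us the largest block for λ = -4 has size 2.
Step 3 — with total size 5, 3 blocks, and largest block 2, the block sizes (in nonincreasing order) are [2, 2, 1].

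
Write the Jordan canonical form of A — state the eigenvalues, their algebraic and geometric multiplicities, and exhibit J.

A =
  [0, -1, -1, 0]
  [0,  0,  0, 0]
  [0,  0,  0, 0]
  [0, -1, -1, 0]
J_2(0) ⊕ J_1(0) ⊕ J_1(0)

The characteristic polynomial is
  det(x·I − A) = x^4

Eigenvalues and multiplicities (the geometric multiplicity of λ is n − rank(A − λI), which equals the number of Jordan blocks for λ):
  λ = 0: algebraic multiplicity = 4, geometric multiplicity = 3

Determining the block sizes for each eigenvalue:
  λ = 0: 3 blocks summing to 4 forces exactly one block of size 2 and the rest size 1 → block sizes [2, 1, 1]

Assembling the blocks gives a Jordan form
J =
  [0, 1, 0, 0]
  [0, 0, 0, 0]
  [0, 0, 0, 0]
  [0, 0, 0, 0]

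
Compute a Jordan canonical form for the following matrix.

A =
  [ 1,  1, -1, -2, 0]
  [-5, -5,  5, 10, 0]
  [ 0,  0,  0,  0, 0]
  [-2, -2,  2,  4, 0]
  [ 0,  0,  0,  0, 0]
J_2(0) ⊕ J_1(0) ⊕ J_1(0) ⊕ J_1(0)

The characteristic polynomial is
  det(x·I − A) = x^5

Eigenvalues and multiplicities (the geometric multiplicity of λ is n − rank(A − λI), which equals the number of Jordan blocks for λ):
  λ = 0: algebraic multiplicity = 5, geometric multiplicity = 4

Determining the block sizes for each eigenvalue:
  λ = 0: 4 blocks summing to 5 forces exactly one block of size 2 and the rest size 1 → block sizes [2, 1, 1, 1]

Assembling the blocks gives a Jordan form
J =
  [0, 1, 0, 0, 0]
  [0, 0, 0, 0, 0]
  [0, 0, 0, 0, 0]
  [0, 0, 0, 0, 0]
  [0, 0, 0, 0, 0]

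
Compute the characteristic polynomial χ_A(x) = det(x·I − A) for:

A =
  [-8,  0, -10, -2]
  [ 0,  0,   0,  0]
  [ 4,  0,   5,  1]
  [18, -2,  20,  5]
x^4 - 2*x^3 + x^2

Expanding det(x·I − A) (e.g. by cofactor expansion or by noting that A is similar to its Jordan form J, which has the same characteristic polynomial as A) gives
  χ_A(x) = x^4 - 2*x^3 + x^2
which factors as x^2*(x - 1)^2. The eigenvalues (with algebraic multiplicities) are λ = 0 with multiplicity 2, λ = 1 with multiplicity 2.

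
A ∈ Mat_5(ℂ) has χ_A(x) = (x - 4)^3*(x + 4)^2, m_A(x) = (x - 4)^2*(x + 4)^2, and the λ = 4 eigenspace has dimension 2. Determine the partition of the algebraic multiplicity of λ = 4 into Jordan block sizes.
Block sizes for λ = 4: [2, 1]

Step 1 — from the characteristic polynomial, algebraic multiplicity of λ = 4 is 3. From dim ker(A − (4)·I) = 2, there are exactly 2 Jordan blocks for λ = 4.
Step 2 — from the minimal polynomial, the factor (x − 4)^2 tells us the largest block for λ = 4 has size 2.
Step 3 — with total size 3, 2 blocks, and largest block 2, the block sizes (in nonincreasing order) are [2, 1].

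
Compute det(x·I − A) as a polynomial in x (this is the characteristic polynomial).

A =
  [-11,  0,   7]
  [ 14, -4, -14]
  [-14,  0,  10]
x^3 + 5*x^2 - 8*x - 48

Expanding det(x·I − A) (e.g. by cofactor expansion or by noting that A is similar to its Jordan form J, which has the same characteristic polynomial as A) gives
  χ_A(x) = x^3 + 5*x^2 - 8*x - 48
which factors as (x - 3)*(x + 4)^2. The eigenvalues (with algebraic multiplicities) are λ = -4 with multiplicity 2, λ = 3 with multiplicity 1.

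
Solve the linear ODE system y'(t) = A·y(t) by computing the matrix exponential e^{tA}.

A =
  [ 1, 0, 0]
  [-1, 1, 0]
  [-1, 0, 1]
e^{tA} =
  [exp(t), 0, 0]
  [-t*exp(t), exp(t), 0]
  [-t*exp(t), 0, exp(t)]

Strategy: write A = P · J · P⁻¹ where J is a Jordan canonical form, so e^{tA} = P · e^{tJ} · P⁻¹, and e^{tJ} can be computed block-by-block.

A has Jordan form
J =
  [1, 1, 0]
  [0, 1, 0]
  [0, 0, 1]
(up to reordering of blocks).

Per-block formulas:
  For a 1×1 block at λ = 1: exp(t · [1]) = [e^(1t)].
  For a 2×2 Jordan block J_2(1): exp(t · J_2(1)) = e^(1t)·(I + t·N), where N is the 2×2 nilpotent shift.

After assembling e^{tJ} and conjugating by P, we get:

e^{tA} =
  [exp(t), 0, 0]
  [-t*exp(t), exp(t), 0]
  [-t*exp(t), 0, exp(t)]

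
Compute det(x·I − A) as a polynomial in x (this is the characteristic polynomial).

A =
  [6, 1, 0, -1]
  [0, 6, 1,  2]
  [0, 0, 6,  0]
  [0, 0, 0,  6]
x^4 - 24*x^3 + 216*x^2 - 864*x + 1296

Expanding det(x·I − A) (e.g. by cofactor expansion or by noting that A is similar to its Jordan form J, which has the same characteristic polynomial as A) gives
  χ_A(x) = x^4 - 24*x^3 + 216*x^2 - 864*x + 1296
which factors as (x - 6)^4. The eigenvalues (with algebraic multiplicities) are λ = 6 with multiplicity 4.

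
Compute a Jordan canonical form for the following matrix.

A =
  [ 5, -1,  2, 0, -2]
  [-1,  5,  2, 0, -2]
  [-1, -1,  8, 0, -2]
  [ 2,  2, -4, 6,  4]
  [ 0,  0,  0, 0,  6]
J_2(6) ⊕ J_1(6) ⊕ J_1(6) ⊕ J_1(6)

The characteristic polynomial is
  det(x·I − A) = x^5 - 30*x^4 + 360*x^3 - 2160*x^2 + 6480*x - 7776 = (x - 6)^5

Eigenvalues and multiplicities (the geometric multiplicity of λ is n − rank(A − λI), which equals the number of Jordan blocks for λ):
  λ = 6: algebraic multiplicity = 5, geometric multiplicity = 4

Determining the block sizes for each eigenvalue:
  λ = 6: 4 blocks summing to 5 forces exactly one block of size 2 and the rest size 1 → block sizes [2, 1, 1, 1]

Assembling the blocks gives a Jordan form
J =
  [6, 1, 0, 0, 0]
  [0, 6, 0, 0, 0]
  [0, 0, 6, 0, 0]
  [0, 0, 0, 6, 0]
  [0, 0, 0, 0, 6]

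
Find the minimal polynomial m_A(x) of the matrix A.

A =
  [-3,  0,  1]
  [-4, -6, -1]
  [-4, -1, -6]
x^3 + 15*x^2 + 75*x + 125

The characteristic polynomial is χ_A(x) = (x + 5)^3, so the eigenvalues are known. The minimal polynomial is
  m_A(x) = Π_λ (x − λ)^{k_λ}
where k_λ is the size of the *largest* Jordan block for λ (equivalently, the smallest k with (A − λI)^k v = 0 for every generalised eigenvector v of λ).

  λ = -5: largest Jordan block has size 3, contributing (x + 5)^3

So m_A(x) = (x + 5)^3 = x^3 + 15*x^2 + 75*x + 125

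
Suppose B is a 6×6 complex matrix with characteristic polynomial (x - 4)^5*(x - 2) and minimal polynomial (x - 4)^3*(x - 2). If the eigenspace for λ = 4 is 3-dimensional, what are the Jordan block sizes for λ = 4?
Block sizes for λ = 4: [3, 1, 1]

Step 1 — from the characteristic polynomial, algebraic multiplicity of λ = 4 is 5. From dim ker(B − (4)·I) = 3, there are exactly 3 Jordan blocks for λ = 4.
Step 2 — from the minimal polynomial, the factor (x − 4)^3 tells us the largest block for λ = 4 has size 3.
Step 3 — with total size 5, 3 blocks, and largest block 3, the block sizes (in nonincreasing order) are [3, 1, 1].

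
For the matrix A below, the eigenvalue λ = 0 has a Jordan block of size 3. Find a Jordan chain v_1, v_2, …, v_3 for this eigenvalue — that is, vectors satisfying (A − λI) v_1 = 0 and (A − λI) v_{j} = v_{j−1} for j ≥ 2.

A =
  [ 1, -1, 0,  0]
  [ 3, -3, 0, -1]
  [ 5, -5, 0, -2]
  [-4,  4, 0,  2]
A Jordan chain for λ = 0 of length 3:
v_1 = (-2, -2, -2, 0)ᵀ
v_2 = (1, 3, 5, -4)ᵀ
v_3 = (1, 0, 0, 0)ᵀ

Let N = A − (0)·I. We want v_3 with N^3 v_3 = 0 but N^2 v_3 ≠ 0; then v_{j-1} := N · v_j for j = 3, …, 2.

Pick v_3 = (1, 0, 0, 0)ᵀ.
Then v_2 = N · v_3 = (1, 3, 5, -4)ᵀ.
Then v_1 = N · v_2 = (-2, -2, -2, 0)ᵀ.

Sanity check: (A − (0)·I) v_1 = (0, 0, 0, 0)ᵀ = 0. ✓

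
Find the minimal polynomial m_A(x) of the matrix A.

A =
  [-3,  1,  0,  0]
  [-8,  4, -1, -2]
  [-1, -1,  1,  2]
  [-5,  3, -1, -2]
x^3

The characteristic polynomial is χ_A(x) = x^4, so the eigenvalues are known. The minimal polynomial is
  m_A(x) = Π_λ (x − λ)^{k_λ}
where k_λ is the size of the *largest* Jordan block for λ (equivalently, the smallest k with (A − λI)^k v = 0 for every generalised eigenvector v of λ).

  λ = 0: largest Jordan block has size 3, contributing (x − 0)^3

So m_A(x) = x^3 = x^3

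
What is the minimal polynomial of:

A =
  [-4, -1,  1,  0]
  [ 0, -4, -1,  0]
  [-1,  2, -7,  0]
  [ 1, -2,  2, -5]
x^3 + 15*x^2 + 75*x + 125

The characteristic polynomial is χ_A(x) = (x + 5)^4, so the eigenvalues are known. The minimal polynomial is
  m_A(x) = Π_λ (x − λ)^{k_λ}
where k_λ is the size of the *largest* Jordan block for λ (equivalently, the smallest k with (A − λI)^k v = 0 for every generalised eigenvector v of λ).

  λ = -5: largest Jordan block has size 3, contributing (x + 5)^3

So m_A(x) = (x + 5)^3 = x^3 + 15*x^2 + 75*x + 125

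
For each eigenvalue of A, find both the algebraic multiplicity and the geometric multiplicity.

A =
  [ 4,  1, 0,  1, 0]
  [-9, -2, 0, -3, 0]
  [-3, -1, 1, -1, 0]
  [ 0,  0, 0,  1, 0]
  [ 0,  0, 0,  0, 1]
λ = 1: alg = 5, geom = 4

Step 1 — factor the characteristic polynomial to read off the algebraic multiplicities:
  χ_A(x) = (x - 1)^5

Step 2 — compute geometric multiplicities via the rank-nullity identity g(λ) = n − rank(A − λI):
  rank(A − (1)·I) = 1, so dim ker(A − (1)·I) = n − 1 = 4

Summary:
  λ = 1: algebraic multiplicity = 5, geometric multiplicity = 4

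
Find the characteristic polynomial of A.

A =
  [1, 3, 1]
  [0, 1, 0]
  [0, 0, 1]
x^3 - 3*x^2 + 3*x - 1

Expanding det(x·I − A) (e.g. by cofactor expansion or by noting that A is similar to its Jordan form J, which has the same characteristic polynomial as A) gives
  χ_A(x) = x^3 - 3*x^2 + 3*x - 1
which factors as (x - 1)^3. The eigenvalues (with algebraic multiplicities) are λ = 1 with multiplicity 3.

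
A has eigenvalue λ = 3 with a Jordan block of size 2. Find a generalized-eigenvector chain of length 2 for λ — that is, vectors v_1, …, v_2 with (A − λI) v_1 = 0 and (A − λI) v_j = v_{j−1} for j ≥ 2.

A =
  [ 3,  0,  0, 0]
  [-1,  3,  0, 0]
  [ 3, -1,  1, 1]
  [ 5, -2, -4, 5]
A Jordan chain for λ = 3 of length 2:
v_1 = (0, -1, 3, 5)ᵀ
v_2 = (1, 0, 0, 0)ᵀ

Let N = A − (3)·I. We want v_2 with N^2 v_2 = 0 but N^1 v_2 ≠ 0; then v_{j-1} := N · v_j for j = 2, …, 2.

Pick v_2 = (1, 0, 0, 0)ᵀ.
Then v_1 = N · v_2 = (0, -1, 3, 5)ᵀ.

Sanity check: (A − (3)·I) v_1 = (0, 0, 0, 0)ᵀ = 0. ✓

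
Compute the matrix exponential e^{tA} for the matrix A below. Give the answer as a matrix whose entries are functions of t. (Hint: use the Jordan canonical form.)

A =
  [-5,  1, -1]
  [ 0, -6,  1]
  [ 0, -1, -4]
e^{tA} =
  [exp(-5*t), t*exp(-5*t), -t*exp(-5*t)]
  [0, -t*exp(-5*t) + exp(-5*t), t*exp(-5*t)]
  [0, -t*exp(-5*t), t*exp(-5*t) + exp(-5*t)]

Strategy: write A = P · J · P⁻¹ where J is a Jordan canonical form, so e^{tA} = P · e^{tJ} · P⁻¹, and e^{tJ} can be computed block-by-block.

A has Jordan form
J =
  [-5,  1,  0]
  [ 0, -5,  0]
  [ 0,  0, -5]
(up to reordering of blocks).

Per-block formulas:
  For a 2×2 Jordan block J_2(-5): exp(t · J_2(-5)) = e^(-5t)·(I + t·N), where N is the 2×2 nilpotent shift.
  For a 1×1 block at λ = -5: exp(t · [-5]) = [e^(-5t)].

After assembling e^{tJ} and conjugating by P, we get:

e^{tA} =
  [exp(-5*t), t*exp(-5*t), -t*exp(-5*t)]
  [0, -t*exp(-5*t) + exp(-5*t), t*exp(-5*t)]
  [0, -t*exp(-5*t), t*exp(-5*t) + exp(-5*t)]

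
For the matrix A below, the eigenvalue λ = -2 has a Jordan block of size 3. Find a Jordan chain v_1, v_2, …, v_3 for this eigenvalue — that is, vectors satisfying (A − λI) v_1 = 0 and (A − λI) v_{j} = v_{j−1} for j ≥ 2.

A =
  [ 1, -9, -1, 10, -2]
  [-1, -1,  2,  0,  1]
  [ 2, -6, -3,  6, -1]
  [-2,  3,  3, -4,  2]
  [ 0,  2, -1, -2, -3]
A Jordan chain for λ = -2 of length 3:
v_1 = (-4, 0, -2, 1, 0)ᵀ
v_2 = (3, -1, 2, -2, 0)ᵀ
v_3 = (1, 0, 0, 0, 0)ᵀ

Let N = A − (-2)·I. We want v_3 with N^3 v_3 = 0 but N^2 v_3 ≠ 0; then v_{j-1} := N · v_j for j = 3, …, 2.

Pick v_3 = (1, 0, 0, 0, 0)ᵀ.
Then v_2 = N · v_3 = (3, -1, 2, -2, 0)ᵀ.
Then v_1 = N · v_2 = (-4, 0, -2, 1, 0)ᵀ.

Sanity check: (A − (-2)·I) v_1 = (0, 0, 0, 0, 0)ᵀ = 0. ✓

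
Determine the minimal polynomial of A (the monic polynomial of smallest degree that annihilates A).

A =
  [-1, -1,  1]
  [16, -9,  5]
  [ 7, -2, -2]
x^3 + 12*x^2 + 48*x + 64

The characteristic polynomial is χ_A(x) = (x + 4)^3, so the eigenvalues are known. The minimal polynomial is
  m_A(x) = Π_λ (x − λ)^{k_λ}
where k_λ is the size of the *largest* Jordan block for λ (equivalently, the smallest k with (A − λI)^k v = 0 for every generalised eigenvector v of λ).

  λ = -4: largest Jordan block has size 3, contributing (x + 4)^3

So m_A(x) = (x + 4)^3 = x^3 + 12*x^2 + 48*x + 64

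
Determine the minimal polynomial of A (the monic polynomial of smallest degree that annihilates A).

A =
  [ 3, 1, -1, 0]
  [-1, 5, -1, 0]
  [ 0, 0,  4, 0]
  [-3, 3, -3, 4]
x^2 - 8*x + 16

The characteristic polynomial is χ_A(x) = (x - 4)^4, so the eigenvalues are known. The minimal polynomial is
  m_A(x) = Π_λ (x − λ)^{k_λ}
where k_λ is the size of the *largest* Jordan block for λ (equivalently, the smallest k with (A − λI)^k v = 0 for every generalised eigenvector v of λ).

  λ = 4: largest Jordan block has size 2, contributing (x − 4)^2

So m_A(x) = (x - 4)^2 = x^2 - 8*x + 16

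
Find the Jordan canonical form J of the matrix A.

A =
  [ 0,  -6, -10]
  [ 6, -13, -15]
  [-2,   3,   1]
J_2(-4) ⊕ J_1(-4)

The characteristic polynomial is
  det(x·I − A) = x^3 + 12*x^2 + 48*x + 64 = (x + 4)^3

Eigenvalues and multiplicities (the geometric multiplicity of λ is n − rank(A − λI), which equals the number of Jordan blocks for λ):
  λ = -4: algebraic multiplicity = 3, geometric multiplicity = 2

Determining the block sizes for each eigenvalue:
  λ = -4: 2 blocks summing to 3 forces exactly one block of size 2 and the rest size 1 → block sizes [2, 1]

Assembling the blocks gives a Jordan form
J =
  [-4,  1,  0]
  [ 0, -4,  0]
  [ 0,  0, -4]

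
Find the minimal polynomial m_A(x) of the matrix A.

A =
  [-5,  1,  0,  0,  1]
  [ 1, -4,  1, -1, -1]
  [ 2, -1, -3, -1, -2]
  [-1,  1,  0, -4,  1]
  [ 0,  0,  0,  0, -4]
x^3 + 12*x^2 + 48*x + 64

The characteristic polynomial is χ_A(x) = (x + 4)^5, so the eigenvalues are known. The minimal polynomial is
  m_A(x) = Π_λ (x − λ)^{k_λ}
where k_λ is the size of the *largest* Jordan block for λ (equivalently, the smallest k with (A − λI)^k v = 0 for every generalised eigenvector v of λ).

  λ = -4: largest Jordan block has size 3, contributing (x + 4)^3

So m_A(x) = (x + 4)^3 = x^3 + 12*x^2 + 48*x + 64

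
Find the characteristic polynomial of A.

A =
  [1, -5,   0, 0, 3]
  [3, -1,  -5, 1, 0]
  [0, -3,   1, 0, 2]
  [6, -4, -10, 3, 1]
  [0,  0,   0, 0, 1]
x^5 - 5*x^4 + 10*x^3 - 10*x^2 + 5*x - 1

Expanding det(x·I − A) (e.g. by cofactor expansion or by noting that A is similar to its Jordan form J, which has the same characteristic polynomial as A) gives
  χ_A(x) = x^5 - 5*x^4 + 10*x^3 - 10*x^2 + 5*x - 1
which factors as (x - 1)^5. The eigenvalues (with algebraic multiplicities) are λ = 1 with multiplicity 5.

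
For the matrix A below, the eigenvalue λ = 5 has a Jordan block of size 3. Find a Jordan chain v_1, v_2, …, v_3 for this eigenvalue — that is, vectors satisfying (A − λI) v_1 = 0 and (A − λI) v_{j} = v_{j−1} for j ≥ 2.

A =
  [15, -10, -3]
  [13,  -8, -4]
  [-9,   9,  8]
A Jordan chain for λ = 5 of length 3:
v_1 = (-3, -3, 0)ᵀ
v_2 = (10, 13, -9)ᵀ
v_3 = (1, 0, 0)ᵀ

Let N = A − (5)·I. We want v_3 with N^3 v_3 = 0 but N^2 v_3 ≠ 0; then v_{j-1} := N · v_j for j = 3, …, 2.

Pick v_3 = (1, 0, 0)ᵀ.
Then v_2 = N · v_3 = (10, 13, -9)ᵀ.
Then v_1 = N · v_2 = (-3, -3, 0)ᵀ.

Sanity check: (A − (5)·I) v_1 = (0, 0, 0)ᵀ = 0. ✓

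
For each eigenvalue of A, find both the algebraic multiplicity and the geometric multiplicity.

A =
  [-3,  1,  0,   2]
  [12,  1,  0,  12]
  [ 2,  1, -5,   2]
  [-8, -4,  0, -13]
λ = -5: alg = 4, geom = 3

Step 1 — factor the characteristic polynomial to read off the algebraic multiplicities:
  χ_A(x) = (x + 5)^4

Step 2 — compute geometric multiplicities via the rank-nullity identity g(λ) = n − rank(A − λI):
  rank(A − (-5)·I) = 1, so dim ker(A − (-5)·I) = n − 1 = 3

Summary:
  λ = -5: algebraic multiplicity = 4, geometric multiplicity = 3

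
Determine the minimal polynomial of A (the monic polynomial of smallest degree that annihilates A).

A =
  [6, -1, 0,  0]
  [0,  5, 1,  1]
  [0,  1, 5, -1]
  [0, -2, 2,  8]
x^3 - 18*x^2 + 108*x - 216

The characteristic polynomial is χ_A(x) = (x - 6)^4, so the eigenvalues are known. The minimal polynomial is
  m_A(x) = Π_λ (x − λ)^{k_λ}
where k_λ is the size of the *largest* Jordan block for λ (equivalently, the smallest k with (A − λI)^k v = 0 for every generalised eigenvector v of λ).

  λ = 6: largest Jordan block has size 3, contributing (x − 6)^3

So m_A(x) = (x - 6)^3 = x^3 - 18*x^2 + 108*x - 216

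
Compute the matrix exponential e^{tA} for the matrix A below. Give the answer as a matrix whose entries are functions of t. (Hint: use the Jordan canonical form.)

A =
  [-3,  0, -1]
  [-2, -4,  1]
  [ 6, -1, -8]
e^{tA} =
  [-t^2*exp(-5*t) + 2*t*exp(-5*t) + exp(-5*t), t^2*exp(-5*t)/2, t^2*exp(-5*t)/2 - t*exp(-5*t)]
  [-2*t*exp(-5*t), t*exp(-5*t) + exp(-5*t), t*exp(-5*t)]
  [-2*t^2*exp(-5*t) + 6*t*exp(-5*t), t^2*exp(-5*t) - t*exp(-5*t), t^2*exp(-5*t) - 3*t*exp(-5*t) + exp(-5*t)]

Strategy: write A = P · J · P⁻¹ where J is a Jordan canonical form, so e^{tA} = P · e^{tJ} · P⁻¹, and e^{tJ} can be computed block-by-block.

A has Jordan form
J =
  [-5,  1,  0]
  [ 0, -5,  1]
  [ 0,  0, -5]
(up to reordering of blocks).

Per-block formulas:
  For a 3×3 Jordan block J_3(-5): exp(t · J_3(-5)) = e^(-5t)·(I + t·N + (t^2/2)·N^2), where N is the 3×3 nilpotent shift.

After assembling e^{tJ} and conjugating by P, we get:

e^{tA} =
  [-t^2*exp(-5*t) + 2*t*exp(-5*t) + exp(-5*t), t^2*exp(-5*t)/2, t^2*exp(-5*t)/2 - t*exp(-5*t)]
  [-2*t*exp(-5*t), t*exp(-5*t) + exp(-5*t), t*exp(-5*t)]
  [-2*t^2*exp(-5*t) + 6*t*exp(-5*t), t^2*exp(-5*t) - t*exp(-5*t), t^2*exp(-5*t) - 3*t*exp(-5*t) + exp(-5*t)]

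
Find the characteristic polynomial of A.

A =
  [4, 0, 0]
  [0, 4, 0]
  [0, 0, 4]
x^3 - 12*x^2 + 48*x - 64

Expanding det(x·I − A) (e.g. by cofactor expansion or by noting that A is similar to its Jordan form J, which has the same characteristic polynomial as A) gives
  χ_A(x) = x^3 - 12*x^2 + 48*x - 64
which factors as (x - 4)^3. The eigenvalues (with algebraic multiplicities) are λ = 4 with multiplicity 3.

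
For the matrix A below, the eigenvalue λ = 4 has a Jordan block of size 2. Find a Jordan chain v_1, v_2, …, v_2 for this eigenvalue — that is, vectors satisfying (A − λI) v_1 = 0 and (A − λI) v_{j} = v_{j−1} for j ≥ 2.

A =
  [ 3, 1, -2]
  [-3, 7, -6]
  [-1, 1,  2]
A Jordan chain for λ = 4 of length 2:
v_1 = (-1, -3, -1)ᵀ
v_2 = (1, 0, 0)ᵀ

Let N = A − (4)·I. We want v_2 with N^2 v_2 = 0 but N^1 v_2 ≠ 0; then v_{j-1} := N · v_j for j = 2, …, 2.

Pick v_2 = (1, 0, 0)ᵀ.
Then v_1 = N · v_2 = (-1, -3, -1)ᵀ.

Sanity check: (A − (4)·I) v_1 = (0, 0, 0)ᵀ = 0. ✓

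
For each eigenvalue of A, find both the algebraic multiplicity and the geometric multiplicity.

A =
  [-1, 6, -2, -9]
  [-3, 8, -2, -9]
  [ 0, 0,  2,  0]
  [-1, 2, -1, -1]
λ = 2: alg = 4, geom = 2

Step 1 — factor the characteristic polynomial to read off the algebraic multiplicities:
  χ_A(x) = (x - 2)^4

Step 2 — compute geometric multiplicities via the rank-nullity identity g(λ) = n − rank(A − λI):
  rank(A − (2)·I) = 2, so dim ker(A − (2)·I) = n − 2 = 2

Summary:
  λ = 2: algebraic multiplicity = 4, geometric multiplicity = 2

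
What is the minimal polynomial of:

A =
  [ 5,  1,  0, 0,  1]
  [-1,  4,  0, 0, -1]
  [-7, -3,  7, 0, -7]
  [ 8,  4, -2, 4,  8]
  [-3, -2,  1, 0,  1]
x^4 - 17*x^3 + 108*x^2 - 304*x + 320

The characteristic polynomial is χ_A(x) = (x - 5)*(x - 4)^4, so the eigenvalues are known. The minimal polynomial is
  m_A(x) = Π_λ (x − λ)^{k_λ}
where k_λ is the size of the *largest* Jordan block for λ (equivalently, the smallest k with (A − λI)^k v = 0 for every generalised eigenvector v of λ).

  λ = 4: largest Jordan block has size 3, contributing (x − 4)^3
  λ = 5: largest Jordan block has size 1, contributing (x − 5)

So m_A(x) = (x - 5)*(x - 4)^3 = x^4 - 17*x^3 + 108*x^2 - 304*x + 320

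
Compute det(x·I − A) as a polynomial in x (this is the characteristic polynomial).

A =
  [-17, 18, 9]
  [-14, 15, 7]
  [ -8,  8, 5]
x^3 - 3*x^2 + 3*x - 1

Expanding det(x·I − A) (e.g. by cofactor expansion or by noting that A is similar to its Jordan form J, which has the same characteristic polynomial as A) gives
  χ_A(x) = x^3 - 3*x^2 + 3*x - 1
which factors as (x - 1)^3. The eigenvalues (with algebraic multiplicities) are λ = 1 with multiplicity 3.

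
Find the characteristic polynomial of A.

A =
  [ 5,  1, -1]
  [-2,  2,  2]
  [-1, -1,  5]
x^3 - 12*x^2 + 48*x - 64

Expanding det(x·I − A) (e.g. by cofactor expansion or by noting that A is similar to its Jordan form J, which has the same characteristic polynomial as A) gives
  χ_A(x) = x^3 - 12*x^2 + 48*x - 64
which factors as (x - 4)^3. The eigenvalues (with algebraic multiplicities) are λ = 4 with multiplicity 3.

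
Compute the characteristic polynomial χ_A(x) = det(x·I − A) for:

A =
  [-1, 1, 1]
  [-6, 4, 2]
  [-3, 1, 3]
x^3 - 6*x^2 + 12*x - 8

Expanding det(x·I − A) (e.g. by cofactor expansion or by noting that A is similar to its Jordan form J, which has the same characteristic polynomial as A) gives
  χ_A(x) = x^3 - 6*x^2 + 12*x - 8
which factors as (x - 2)^3. The eigenvalues (with algebraic multiplicities) are λ = 2 with multiplicity 3.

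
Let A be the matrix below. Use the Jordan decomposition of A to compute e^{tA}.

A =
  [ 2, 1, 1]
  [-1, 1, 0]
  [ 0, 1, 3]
e^{tA} =
  [-t^2*exp(2*t)/2 + exp(2*t), t*exp(2*t), t^2*exp(2*t)/2 + t*exp(2*t)]
  [t^2*exp(2*t)/2 - t*exp(2*t), -t*exp(2*t) + exp(2*t), -t^2*exp(2*t)/2]
  [-t^2*exp(2*t)/2, t*exp(2*t), t^2*exp(2*t)/2 + t*exp(2*t) + exp(2*t)]

Strategy: write A = P · J · P⁻¹ where J is a Jordan canonical form, so e^{tA} = P · e^{tJ} · P⁻¹, and e^{tJ} can be computed block-by-block.

A has Jordan form
J =
  [2, 1, 0]
  [0, 2, 1]
  [0, 0, 2]
(up to reordering of blocks).

Per-block formulas:
  For a 3×3 Jordan block J_3(2): exp(t · J_3(2)) = e^(2t)·(I + t·N + (t^2/2)·N^2), where N is the 3×3 nilpotent shift.

After assembling e^{tJ} and conjugating by P, we get:

e^{tA} =
  [-t^2*exp(2*t)/2 + exp(2*t), t*exp(2*t), t^2*exp(2*t)/2 + t*exp(2*t)]
  [t^2*exp(2*t)/2 - t*exp(2*t), -t*exp(2*t) + exp(2*t), -t^2*exp(2*t)/2]
  [-t^2*exp(2*t)/2, t*exp(2*t), t^2*exp(2*t)/2 + t*exp(2*t) + exp(2*t)]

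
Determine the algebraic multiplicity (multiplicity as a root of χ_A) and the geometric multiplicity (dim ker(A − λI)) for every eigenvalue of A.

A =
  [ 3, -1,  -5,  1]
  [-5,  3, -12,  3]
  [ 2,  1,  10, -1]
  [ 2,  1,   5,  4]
λ = 5: alg = 4, geom = 2

Step 1 — factor the characteristic polynomial to read off the algebraic multiplicities:
  χ_A(x) = (x - 5)^4

Step 2 — compute geometric multiplicities via the rank-nullity identity g(λ) = n − rank(A − λI):
  rank(A − (5)·I) = 2, so dim ker(A − (5)·I) = n − 2 = 2

Summary:
  λ = 5: algebraic multiplicity = 4, geometric multiplicity = 2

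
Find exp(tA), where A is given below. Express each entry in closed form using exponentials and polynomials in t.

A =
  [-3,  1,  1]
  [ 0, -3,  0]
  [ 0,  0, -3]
e^{tA} =
  [exp(-3*t), t*exp(-3*t), t*exp(-3*t)]
  [0, exp(-3*t), 0]
  [0, 0, exp(-3*t)]

Strategy: write A = P · J · P⁻¹ where J is a Jordan canonical form, so e^{tA} = P · e^{tJ} · P⁻¹, and e^{tJ} can be computed block-by-block.

A has Jordan form
J =
  [-3,  1,  0]
  [ 0, -3,  0]
  [ 0,  0, -3]
(up to reordering of blocks).

Per-block formulas:
  For a 2×2 Jordan block J_2(-3): exp(t · J_2(-3)) = e^(-3t)·(I + t·N), where N is the 2×2 nilpotent shift.
  For a 1×1 block at λ = -3: exp(t · [-3]) = [e^(-3t)].

After assembling e^{tJ} and conjugating by P, we get:

e^{tA} =
  [exp(-3*t), t*exp(-3*t), t*exp(-3*t)]
  [0, exp(-3*t), 0]
  [0, 0, exp(-3*t)]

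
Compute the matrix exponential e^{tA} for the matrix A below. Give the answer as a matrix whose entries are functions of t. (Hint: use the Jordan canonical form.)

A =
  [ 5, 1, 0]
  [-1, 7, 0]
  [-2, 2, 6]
e^{tA} =
  [-t*exp(6*t) + exp(6*t), t*exp(6*t), 0]
  [-t*exp(6*t), t*exp(6*t) + exp(6*t), 0]
  [-2*t*exp(6*t), 2*t*exp(6*t), exp(6*t)]

Strategy: write A = P · J · P⁻¹ where J is a Jordan canonical form, so e^{tA} = P · e^{tJ} · P⁻¹, and e^{tJ} can be computed block-by-block.

A has Jordan form
J =
  [6, 1, 0]
  [0, 6, 0]
  [0, 0, 6]
(up to reordering of blocks).

Per-block formulas:
  For a 2×2 Jordan block J_2(6): exp(t · J_2(6)) = e^(6t)·(I + t·N), where N is the 2×2 nilpotent shift.
  For a 1×1 block at λ = 6: exp(t · [6]) = [e^(6t)].

After assembling e^{tJ} and conjugating by P, we get:

e^{tA} =
  [-t*exp(6*t) + exp(6*t), t*exp(6*t), 0]
  [-t*exp(6*t), t*exp(6*t) + exp(6*t), 0]
  [-2*t*exp(6*t), 2*t*exp(6*t), exp(6*t)]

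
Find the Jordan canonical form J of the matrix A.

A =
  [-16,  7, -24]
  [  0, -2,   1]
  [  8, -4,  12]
J_3(-2)

The characteristic polynomial is
  det(x·I − A) = x^3 + 6*x^2 + 12*x + 8 = (x + 2)^3

Eigenvalues and multiplicities (the geometric multiplicity of λ is n − rank(A − λI), which equals the number of Jordan blocks for λ):
  λ = -2: algebraic multiplicity = 3, geometric multiplicity = 1

Determining the block sizes for each eigenvalue:
  λ = -2: one block (gm = 1), so the single block has size am = 3 → block sizes [3]

Assembling the blocks gives a Jordan form
J =
  [-2,  1,  0]
  [ 0, -2,  1]
  [ 0,  0, -2]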